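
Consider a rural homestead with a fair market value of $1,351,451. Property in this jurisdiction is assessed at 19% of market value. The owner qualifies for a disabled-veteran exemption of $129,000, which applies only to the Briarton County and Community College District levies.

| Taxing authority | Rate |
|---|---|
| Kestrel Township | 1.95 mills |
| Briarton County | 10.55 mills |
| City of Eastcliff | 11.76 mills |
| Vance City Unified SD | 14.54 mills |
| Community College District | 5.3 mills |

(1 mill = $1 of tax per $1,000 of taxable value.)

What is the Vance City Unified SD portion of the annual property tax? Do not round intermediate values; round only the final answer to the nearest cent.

Assessed value = $1,351,451 × 0.19 = $256,775.69
Vance City Unified SD taxable value = $256,775.69 (exemption does not apply)
Vance City Unified SD levy = $256,775.69 × 0.01454 = $3,733.5185326

$3,733.52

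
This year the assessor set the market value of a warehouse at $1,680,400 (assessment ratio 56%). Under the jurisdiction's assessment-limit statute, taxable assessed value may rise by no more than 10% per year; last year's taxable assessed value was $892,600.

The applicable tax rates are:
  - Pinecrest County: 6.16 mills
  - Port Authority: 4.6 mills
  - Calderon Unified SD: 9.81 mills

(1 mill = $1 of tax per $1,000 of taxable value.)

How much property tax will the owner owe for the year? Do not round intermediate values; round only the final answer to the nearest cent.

Uncapped assessed value = $1,680,400 × 0.56 = $941,024
Cap limit = $892,600 × 1.1 = $981,860
Taxable assessed value = min($941,024, $981,860) = $941,024 (cap does not bind)
Pinecrest County: $941,024 × 0.00616 = $5,796.70784
Port Authority: $941,024 × 0.0046 = $4,328.7104
Calderon Unified SD: $941,024 × 0.00981 = $9,231.44544
Total = $19,356.86368

$19,356.86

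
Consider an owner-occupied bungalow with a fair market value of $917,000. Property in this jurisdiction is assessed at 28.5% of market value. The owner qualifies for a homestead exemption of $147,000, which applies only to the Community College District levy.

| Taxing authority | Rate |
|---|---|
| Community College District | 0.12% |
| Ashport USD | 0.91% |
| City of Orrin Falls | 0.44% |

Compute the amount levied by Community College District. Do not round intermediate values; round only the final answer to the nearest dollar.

$137

Assessed value = $917,000 × 0.285 = $261,345
Community College District taxable value = $261,345 − $147,000 = $114,345
Community College District levy = $114,345 × 0.0012 = $137.214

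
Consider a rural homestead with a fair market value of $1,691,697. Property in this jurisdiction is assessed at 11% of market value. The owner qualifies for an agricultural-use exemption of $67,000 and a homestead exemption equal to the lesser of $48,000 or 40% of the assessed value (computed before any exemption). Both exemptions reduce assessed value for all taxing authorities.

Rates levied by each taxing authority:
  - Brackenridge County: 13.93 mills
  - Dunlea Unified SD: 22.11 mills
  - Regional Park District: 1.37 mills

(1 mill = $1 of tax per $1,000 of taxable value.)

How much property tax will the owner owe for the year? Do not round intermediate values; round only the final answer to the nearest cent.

Assessed value = $1,691,697 × 0.11 = $186,086.67
Homestead exemption = min($48,000, 40% × $186,086.67) = min($48,000, $74,434.668) = $48,000 (dollar cap binds)
Taxable value = $186,086.67 − $67,000 − $48,000 = $71,086.67
Brackenridge County: $71,086.67 × 0.01393 = $990.2373131
Dunlea Unified SD: $71,086.67 × 0.02211 = $1,571.7262737
Regional Park District: $71,086.67 × 0.00137 = $97.3887379
Total = $2,659.3523247

$2,659.35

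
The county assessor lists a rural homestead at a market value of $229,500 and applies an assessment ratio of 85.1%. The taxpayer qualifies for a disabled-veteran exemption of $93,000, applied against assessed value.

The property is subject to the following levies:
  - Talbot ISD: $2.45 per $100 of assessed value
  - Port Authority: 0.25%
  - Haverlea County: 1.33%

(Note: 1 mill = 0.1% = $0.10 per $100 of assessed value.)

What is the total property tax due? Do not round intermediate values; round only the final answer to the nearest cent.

Assessed value = $229,500 × 0.851 = $195,304.5
Taxable value = $195,304.5 − $93,000 = $102,304.5
Talbot ISD: $102,304.5 × 0.0245 = $2,506.46025
Port Authority: $102,304.5 × 0.0025 = $255.76125
Haverlea County: $102,304.5 × 0.0133 = $1,360.64985
Total = $4,122.87135

$4,122.87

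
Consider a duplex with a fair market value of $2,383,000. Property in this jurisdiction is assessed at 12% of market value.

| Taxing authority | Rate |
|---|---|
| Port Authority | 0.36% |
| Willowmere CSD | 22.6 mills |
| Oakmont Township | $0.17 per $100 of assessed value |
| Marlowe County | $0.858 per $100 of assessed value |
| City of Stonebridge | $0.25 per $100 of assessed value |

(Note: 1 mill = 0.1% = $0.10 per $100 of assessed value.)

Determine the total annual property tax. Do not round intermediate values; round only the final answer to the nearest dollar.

Assessed value = $2,383,000 × 0.12 = $285,960
Port Authority: $285,960 × 0.0036 = $1,029.456
Willowmere CSD: $285,960 × 0.0226 = $6,462.696
Oakmont Township: $285,960 × 0.0017 = $486.132
Marlowe County: $285,960 × 0.00858 = $2,453.5368
City of Stonebridge: $285,960 × 0.0025 = $714.9
Total = $11,146.7208

$11,147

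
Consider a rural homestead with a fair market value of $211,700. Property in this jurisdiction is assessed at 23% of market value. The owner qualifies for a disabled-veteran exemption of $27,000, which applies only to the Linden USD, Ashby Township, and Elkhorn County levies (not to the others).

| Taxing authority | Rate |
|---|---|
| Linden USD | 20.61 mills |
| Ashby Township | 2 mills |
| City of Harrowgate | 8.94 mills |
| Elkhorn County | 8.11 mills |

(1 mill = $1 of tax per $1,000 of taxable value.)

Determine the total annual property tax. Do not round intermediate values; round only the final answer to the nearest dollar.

$1,102

Assessed value = $211,700 × 0.23 = $48,691
Linden USD: ($48,691 − $27,000) × 0.02061 = $21,691 × 0.02061 = $447.05151
Ashby Township: ($48,691 − $27,000) × 0.002 = $21,691 × 0.002 = $43.382
City of Harrowgate: $48,691 × 0.00894 = $435.29754
Elkhorn County: ($48,691 − $27,000) × 0.00811 = $21,691 × 0.00811 = $175.91401
Total = $1,101.64506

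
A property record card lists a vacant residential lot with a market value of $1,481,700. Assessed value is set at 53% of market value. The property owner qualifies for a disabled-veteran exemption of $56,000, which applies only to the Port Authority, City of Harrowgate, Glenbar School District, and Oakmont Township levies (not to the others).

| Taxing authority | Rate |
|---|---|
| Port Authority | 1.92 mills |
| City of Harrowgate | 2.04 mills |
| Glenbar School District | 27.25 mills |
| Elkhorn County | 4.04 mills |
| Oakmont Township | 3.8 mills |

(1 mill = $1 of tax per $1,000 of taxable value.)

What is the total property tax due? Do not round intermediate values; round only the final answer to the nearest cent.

Assessed value = $1,481,700 × 0.53 = $785,301
Port Authority: ($785,301 − $56,000) × 0.00192 = $729,301 × 0.00192 = $1,400.25792
City of Harrowgate: ($785,301 − $56,000) × 0.00204 = $729,301 × 0.00204 = $1,487.77404
Glenbar School District: ($785,301 − $56,000) × 0.02725 = $729,301 × 0.02725 = $19,873.45225
Elkhorn County: $785,301 × 0.00404 = $3,172.61604
Oakmont Township: ($785,301 − $56,000) × 0.0038 = $729,301 × 0.0038 = $2,771.3438
Total = $28,705.44405

$28,705.44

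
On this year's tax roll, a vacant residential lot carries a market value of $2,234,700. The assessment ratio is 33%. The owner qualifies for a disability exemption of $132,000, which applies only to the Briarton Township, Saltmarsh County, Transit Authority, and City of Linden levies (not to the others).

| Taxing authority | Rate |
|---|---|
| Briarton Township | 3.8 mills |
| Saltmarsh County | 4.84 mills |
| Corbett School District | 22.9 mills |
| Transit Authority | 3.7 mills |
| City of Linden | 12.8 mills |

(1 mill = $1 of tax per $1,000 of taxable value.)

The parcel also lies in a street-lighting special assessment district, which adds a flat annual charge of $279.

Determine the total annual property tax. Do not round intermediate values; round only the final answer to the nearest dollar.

$32,388

Assessed value = $2,234,700 × 0.33 = $737,451
Briarton Township: ($737,451 − $132,000) × 0.0038 = $605,451 × 0.0038 = $2,300.7138
Saltmarsh County: ($737,451 − $132,000) × 0.00484 = $605,451 × 0.00484 = $2,930.38284
Corbett School District: $737,451 × 0.0229 = $16,887.6279
Transit Authority: ($737,451 − $132,000) × 0.0037 = $605,451 × 0.0037 = $2,240.1687
City of Linden: ($737,451 − $132,000) × 0.0128 = $605,451 × 0.0128 = $7,749.7728
Levies subtotal = $32,108.66604
Total = $32,108.66604 + $279 = $32,387.66604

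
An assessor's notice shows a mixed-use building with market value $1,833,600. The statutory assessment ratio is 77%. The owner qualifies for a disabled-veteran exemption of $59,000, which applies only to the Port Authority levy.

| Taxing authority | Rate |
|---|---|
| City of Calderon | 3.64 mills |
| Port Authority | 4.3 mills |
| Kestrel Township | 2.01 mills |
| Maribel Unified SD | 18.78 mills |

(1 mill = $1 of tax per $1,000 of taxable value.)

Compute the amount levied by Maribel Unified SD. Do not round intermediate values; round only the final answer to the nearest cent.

Assessed value = $1,833,600 × 0.77 = $1,411,872
Maribel Unified SD taxable value = $1,411,872 (exemption does not apply)
Maribel Unified SD levy = $1,411,872 × 0.01878 = $26,514.95616

$26,514.96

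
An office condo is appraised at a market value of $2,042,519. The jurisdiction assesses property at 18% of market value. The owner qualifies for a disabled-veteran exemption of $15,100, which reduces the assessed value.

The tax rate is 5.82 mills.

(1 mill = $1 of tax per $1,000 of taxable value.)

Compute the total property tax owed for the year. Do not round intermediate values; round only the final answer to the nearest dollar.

$2,052

Assessed value = $2,042,519 × 0.18 = $367,653.42
Taxable value = $367,653.42 − $15,100 = $352,553.42
Tax = $352,553.42 × 0.00582 = $2,051.8609044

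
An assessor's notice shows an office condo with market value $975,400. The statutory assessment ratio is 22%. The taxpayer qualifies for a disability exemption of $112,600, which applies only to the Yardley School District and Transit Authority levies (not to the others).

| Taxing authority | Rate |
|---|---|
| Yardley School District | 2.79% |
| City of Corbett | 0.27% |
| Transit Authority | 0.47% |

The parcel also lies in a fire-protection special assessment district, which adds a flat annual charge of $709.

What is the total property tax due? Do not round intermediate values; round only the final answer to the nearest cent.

Assessed value = $975,400 × 0.22 = $214,588
Yardley School District: ($214,588 − $112,600) × 0.0279 = $101,988 × 0.0279 = $2,845.4652
City of Corbett: $214,588 × 0.0027 = $579.3876
Transit Authority: ($214,588 − $112,600) × 0.0047 = $101,988 × 0.0047 = $479.3436
Levies subtotal = $3,904.1964
Total = $3,904.1964 + $709 = $4,613.1964

$4,613.20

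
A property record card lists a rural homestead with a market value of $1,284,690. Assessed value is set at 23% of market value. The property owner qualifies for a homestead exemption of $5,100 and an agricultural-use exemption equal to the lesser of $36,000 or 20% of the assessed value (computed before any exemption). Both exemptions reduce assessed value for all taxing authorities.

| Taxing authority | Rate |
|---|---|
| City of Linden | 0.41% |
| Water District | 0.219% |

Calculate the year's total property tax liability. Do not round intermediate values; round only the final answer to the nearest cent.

Assessed value = $1,284,690 × 0.23 = $295,478.7
Agricultural-use exemption = min($36,000, 20% × $295,478.7) = min($36,000, $59,095.74) = $36,000 (dollar cap binds)
Taxable value = $295,478.7 − $5,100 − $36,000 = $254,378.7
City of Linden: $254,378.7 × 0.0041 = $1,042.95267
Water District: $254,378.7 × 0.00219 = $557.089353
Total = $1,600.042023

$1,600.04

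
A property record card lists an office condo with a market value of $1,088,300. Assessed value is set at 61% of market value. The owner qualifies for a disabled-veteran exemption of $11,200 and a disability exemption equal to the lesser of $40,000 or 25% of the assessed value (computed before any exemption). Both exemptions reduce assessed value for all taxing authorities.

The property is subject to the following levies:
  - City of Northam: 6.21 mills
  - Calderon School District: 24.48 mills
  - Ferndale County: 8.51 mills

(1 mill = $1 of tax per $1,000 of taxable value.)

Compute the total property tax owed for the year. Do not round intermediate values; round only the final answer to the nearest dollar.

Assessed value = $1,088,300 × 0.61 = $663,863
Disability exemption = min($40,000, 25% × $663,863) = min($40,000, $165,965.75) = $40,000 (dollar cap binds)
Taxable value = $663,863 − $11,200 − $40,000 = $612,663
City of Northam: $612,663 × 0.00621 = $3,804.63723
Calderon School District: $612,663 × 0.02448 = $14,997.99024
Ferndale County: $612,663 × 0.00851 = $5,213.76213
Total = $24,016.3896

$24,016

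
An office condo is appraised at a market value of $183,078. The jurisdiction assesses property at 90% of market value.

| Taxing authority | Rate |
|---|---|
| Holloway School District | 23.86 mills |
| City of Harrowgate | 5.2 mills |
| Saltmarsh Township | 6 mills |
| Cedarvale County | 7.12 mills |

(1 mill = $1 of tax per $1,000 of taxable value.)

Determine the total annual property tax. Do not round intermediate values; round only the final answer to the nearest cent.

Assessed value = $183,078 × 0.9 = $164,770.2
Holloway School District: $164,770.2 × 0.02386 = $3,931.416972
City of Harrowgate: $164,770.2 × 0.0052 = $856.80504
Saltmarsh Township: $164,770.2 × 0.006 = $988.6212
Cedarvale County: $164,770.2 × 0.00712 = $1,173.163824
Total = $3,931.416972 + $856.80504 + $988.6212 + $1,173.163824 = $6,950.007036

$6,950.01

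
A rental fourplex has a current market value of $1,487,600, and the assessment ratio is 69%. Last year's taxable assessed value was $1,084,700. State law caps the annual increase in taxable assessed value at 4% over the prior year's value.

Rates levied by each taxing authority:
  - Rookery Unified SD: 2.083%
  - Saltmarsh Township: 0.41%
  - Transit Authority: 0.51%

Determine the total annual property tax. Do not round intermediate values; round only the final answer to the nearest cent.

$30,824.11

Uncapped assessed value = $1,487,600 × 0.69 = $1,026,444
Cap limit = $1,084,700 × 1.04 = $1,128,088
Taxable assessed value = min($1,026,444, $1,128,088) = $1,026,444 (cap does not bind)
Rookery Unified SD: $1,026,444 × 0.02083 = $21,380.82852
Saltmarsh Township: $1,026,444 × 0.0041 = $4,208.4204
Transit Authority: $1,026,444 × 0.0051 = $5,234.8644
Total = $30,824.11332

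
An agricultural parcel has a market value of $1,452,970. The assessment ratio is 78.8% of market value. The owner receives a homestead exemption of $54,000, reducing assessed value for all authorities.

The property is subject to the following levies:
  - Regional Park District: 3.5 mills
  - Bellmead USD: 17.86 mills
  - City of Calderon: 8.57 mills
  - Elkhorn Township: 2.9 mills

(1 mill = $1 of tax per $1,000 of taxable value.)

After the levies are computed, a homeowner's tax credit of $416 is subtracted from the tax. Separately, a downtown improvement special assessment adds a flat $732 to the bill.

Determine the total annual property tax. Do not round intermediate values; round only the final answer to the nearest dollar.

Assessed value = $1,452,970 × 0.788 = $1,144,940.36
Taxable value = $1,144,940.36 − $54,000 = $1,090,940.36
Regional Park District: $1,090,940.36 × 0.0035 = $3,818.29126
Bellmead USD: $1,090,940.36 × 0.01786 = $19,484.1948296
City of Calderon: $1,090,940.36 × 0.00857 = $9,349.3588852
Elkhorn Township: $1,090,940.36 × 0.0029 = $3,163.727044
Levies subtotal = $35,815.5720188
After credit = $35,815.5720188 − $416 = $35,399.5720188
Total = $35,399.5720188 + $732 = $36,131.5720188

$36,132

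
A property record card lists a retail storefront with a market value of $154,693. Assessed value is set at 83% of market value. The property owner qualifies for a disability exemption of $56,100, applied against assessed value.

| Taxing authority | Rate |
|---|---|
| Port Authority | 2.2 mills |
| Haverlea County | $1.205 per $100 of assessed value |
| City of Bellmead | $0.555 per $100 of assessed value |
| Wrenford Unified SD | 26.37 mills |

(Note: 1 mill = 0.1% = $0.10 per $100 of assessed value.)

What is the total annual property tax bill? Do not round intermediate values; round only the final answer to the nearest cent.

$3,337.87

Assessed value = $154,693 × 0.83 = $128,395.19
Taxable value = $128,395.19 − $56,100 = $72,295.19
Port Authority: $72,295.19 × 0.0022 = $159.049418
Haverlea County: $72,295.19 × 0.01205 = $871.1570395
City of Bellmead: $72,295.19 × 0.00555 = $401.2383045
Wrenford Unified SD: $72,295.19 × 0.02637 = $1,906.4241603
Total = $3,337.8689223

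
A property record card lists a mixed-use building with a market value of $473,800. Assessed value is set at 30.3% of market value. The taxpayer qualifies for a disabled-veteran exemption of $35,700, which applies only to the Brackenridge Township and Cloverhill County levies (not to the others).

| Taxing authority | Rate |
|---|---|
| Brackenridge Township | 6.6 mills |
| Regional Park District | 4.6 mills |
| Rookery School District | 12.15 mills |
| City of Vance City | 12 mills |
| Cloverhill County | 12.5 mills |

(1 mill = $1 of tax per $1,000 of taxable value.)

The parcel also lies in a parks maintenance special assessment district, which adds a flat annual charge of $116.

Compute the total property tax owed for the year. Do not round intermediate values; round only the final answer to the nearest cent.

Assessed value = $473,800 × 0.303 = $143,561.4
Brackenridge Township: ($143,561.4 − $35,700) × 0.0066 = $107,861.4 × 0.0066 = $711.88524
Regional Park District: $143,561.4 × 0.0046 = $660.38244
Rookery School District: $143,561.4 × 0.01215 = $1,744.27101
City of Vance City: $143,561.4 × 0.012 = $1,722.7368
Cloverhill County: ($143,561.4 − $35,700) × 0.0125 = $107,861.4 × 0.0125 = $1,348.2675
Levies subtotal = $6,187.54299
Total = $6,187.54299 + $116 = $6,303.54299

$6,303.54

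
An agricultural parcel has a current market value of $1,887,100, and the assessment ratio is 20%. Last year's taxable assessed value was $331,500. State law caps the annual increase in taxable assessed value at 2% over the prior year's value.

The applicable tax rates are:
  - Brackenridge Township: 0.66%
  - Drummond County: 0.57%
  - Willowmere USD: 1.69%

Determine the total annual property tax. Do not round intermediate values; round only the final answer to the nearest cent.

Uncapped assessed value = $1,887,100 × 0.2 = $377,420
Cap limit = $331,500 × 1.02 = $338,130
Taxable assessed value = min($377,420, $338,130) = $338,130 (cap binds)
Brackenridge Township: $338,130 × 0.0066 = $2,231.658
Drummond County: $338,130 × 0.0057 = $1,927.341
Willowmere USD: $338,130 × 0.0169 = $5,714.397
Total = $9,873.396

$9,873.40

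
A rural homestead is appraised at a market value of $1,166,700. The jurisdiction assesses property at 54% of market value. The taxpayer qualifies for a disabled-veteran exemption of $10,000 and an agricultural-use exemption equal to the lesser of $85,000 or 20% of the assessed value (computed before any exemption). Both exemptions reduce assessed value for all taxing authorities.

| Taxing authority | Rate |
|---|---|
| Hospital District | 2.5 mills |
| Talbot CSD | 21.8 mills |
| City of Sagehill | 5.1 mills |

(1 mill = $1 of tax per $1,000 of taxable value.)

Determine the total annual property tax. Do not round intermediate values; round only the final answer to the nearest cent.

Assessed value = $1,166,700 × 0.54 = $630,018
Agricultural-use exemption = min($85,000, 20% × $630,018) = min($85,000, $126,003.6) = $85,000 (dollar cap binds)
Taxable value = $630,018 − $10,000 − $85,000 = $535,018
Hospital District: $535,018 × 0.0025 = $1,337.545
Talbot CSD: $535,018 × 0.0218 = $11,663.3924
City of Sagehill: $535,018 × 0.0051 = $2,728.5918
Total = $15,729.5292

$15,729.53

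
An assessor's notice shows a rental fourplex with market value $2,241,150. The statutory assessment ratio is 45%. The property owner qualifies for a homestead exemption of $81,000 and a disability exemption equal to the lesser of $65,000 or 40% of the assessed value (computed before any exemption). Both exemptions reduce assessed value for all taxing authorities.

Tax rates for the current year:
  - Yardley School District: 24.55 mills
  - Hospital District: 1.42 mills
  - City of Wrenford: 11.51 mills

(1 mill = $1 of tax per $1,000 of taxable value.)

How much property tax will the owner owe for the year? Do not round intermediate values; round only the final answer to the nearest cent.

$32,327.16

Assessed value = $2,241,150 × 0.45 = $1,008,517.5
Disability exemption = min($65,000, 40% × $1,008,517.5) = min($65,000, $403,407) = $65,000 (dollar cap binds)
Taxable value = $1,008,517.5 − $81,000 − $65,000 = $862,517.5
Yardley School District: $862,517.5 × 0.02455 = $21,174.804625
Hospital District: $862,517.5 × 0.00142 = $1,224.77485
City of Wrenford: $862,517.5 × 0.01151 = $9,927.576425
Total = $32,327.1559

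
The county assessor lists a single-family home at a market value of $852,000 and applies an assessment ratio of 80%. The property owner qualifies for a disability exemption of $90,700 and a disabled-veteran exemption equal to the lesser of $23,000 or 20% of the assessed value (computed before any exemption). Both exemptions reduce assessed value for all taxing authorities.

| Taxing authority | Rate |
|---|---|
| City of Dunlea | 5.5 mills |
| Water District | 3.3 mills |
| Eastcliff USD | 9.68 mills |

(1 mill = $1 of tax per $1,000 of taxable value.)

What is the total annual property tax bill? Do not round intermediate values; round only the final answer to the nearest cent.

Assessed value = $852,000 × 0.8 = $681,600
Disabled-veteran exemption = min($23,000, 20% × $681,600) = min($23,000, $136,320) = $23,000 (dollar cap binds)
Taxable value = $681,600 − $90,700 − $23,000 = $567,900
City of Dunlea: $567,900 × 0.0055 = $3,123.45
Water District: $567,900 × 0.0033 = $1,874.07
Eastcliff USD: $567,900 × 0.00968 = $5,497.272
Total = $10,494.792

$10,494.79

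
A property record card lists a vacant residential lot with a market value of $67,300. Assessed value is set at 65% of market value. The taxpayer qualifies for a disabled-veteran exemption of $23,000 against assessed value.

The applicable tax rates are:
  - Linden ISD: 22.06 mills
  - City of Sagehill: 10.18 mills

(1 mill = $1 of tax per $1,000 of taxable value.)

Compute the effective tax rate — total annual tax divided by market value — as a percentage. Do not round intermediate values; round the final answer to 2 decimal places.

0.99%

Assessed value = $67,300 × 0.65 = $43,745
Taxable value = $43,745 − $23,000 = $20,745
Linden ISD: $20,745 × 0.02206 = $457.6347
City of Sagehill: $20,745 × 0.01018 = $211.1841
Total tax = $668.8188
Effective rate = $668.8188 ÷ $67,300 = 0.99% of market value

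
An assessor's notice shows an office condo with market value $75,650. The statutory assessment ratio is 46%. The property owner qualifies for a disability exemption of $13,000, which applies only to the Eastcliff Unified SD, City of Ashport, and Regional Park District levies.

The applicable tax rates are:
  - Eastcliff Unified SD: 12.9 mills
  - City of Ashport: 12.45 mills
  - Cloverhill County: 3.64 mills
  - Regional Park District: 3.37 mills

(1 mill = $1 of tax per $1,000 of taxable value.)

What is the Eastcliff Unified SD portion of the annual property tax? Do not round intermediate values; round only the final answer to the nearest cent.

Assessed value = $75,650 × 0.46 = $34,799
Eastcliff Unified SD taxable value = $34,799 − $13,000 = $21,799
Eastcliff Unified SD levy = $21,799 × 0.0129 = $281.2071

$281.21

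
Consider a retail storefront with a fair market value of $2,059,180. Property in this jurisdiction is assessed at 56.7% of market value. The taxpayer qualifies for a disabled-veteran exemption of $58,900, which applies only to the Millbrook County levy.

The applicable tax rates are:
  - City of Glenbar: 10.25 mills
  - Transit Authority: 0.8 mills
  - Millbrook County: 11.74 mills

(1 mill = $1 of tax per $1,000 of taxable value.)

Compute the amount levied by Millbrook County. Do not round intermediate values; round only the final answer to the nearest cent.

Assessed value = $2,059,180 × 0.567 = $1,167,555.06
Millbrook County taxable value = $1,167,555.06 − $58,900 = $1,108,655.06
Millbrook County levy = $1,108,655.06 × 0.01174 = $13,015.6104044

$13,015.61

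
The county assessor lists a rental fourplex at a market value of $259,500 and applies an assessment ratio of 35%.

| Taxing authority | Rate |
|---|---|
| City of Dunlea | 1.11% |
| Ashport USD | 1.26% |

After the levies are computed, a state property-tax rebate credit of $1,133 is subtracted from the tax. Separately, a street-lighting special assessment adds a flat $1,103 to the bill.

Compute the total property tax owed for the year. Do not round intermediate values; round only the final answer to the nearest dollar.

$2,123

Assessed value = $259,500 × 0.35 = $90,825
City of Dunlea: $90,825 × 0.0111 = $1,008.1575
Ashport USD: $90,825 × 0.0126 = $1,144.395
Levies subtotal = $2,152.5525
After credit = $2,152.5525 − $1,133 = $1,019.5525
Total = $1,019.5525 + $1,103 = $2,122.5525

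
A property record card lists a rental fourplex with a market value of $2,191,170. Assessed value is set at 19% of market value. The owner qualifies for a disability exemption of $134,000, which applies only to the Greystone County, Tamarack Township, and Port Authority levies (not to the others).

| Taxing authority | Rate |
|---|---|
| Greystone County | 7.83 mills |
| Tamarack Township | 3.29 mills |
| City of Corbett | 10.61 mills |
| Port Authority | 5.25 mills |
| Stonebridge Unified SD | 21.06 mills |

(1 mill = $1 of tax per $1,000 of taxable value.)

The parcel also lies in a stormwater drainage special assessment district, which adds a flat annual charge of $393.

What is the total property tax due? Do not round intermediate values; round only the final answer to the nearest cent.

Assessed value = $2,191,170 × 0.19 = $416,322.3
Greystone County: ($416,322.3 − $134,000) × 0.00783 = $282,322.3 × 0.00783 = $2,210.583609
Tamarack Township: ($416,322.3 − $134,000) × 0.00329 = $282,322.3 × 0.00329 = $928.840367
City of Corbett: $416,322.3 × 0.01061 = $4,417.179603
Port Authority: ($416,322.3 − $134,000) × 0.00525 = $282,322.3 × 0.00525 = $1,482.192075
Stonebridge Unified SD: $416,322.3 × 0.02106 = $8,767.747638
Levies subtotal = $17,806.543292
Total = $17,806.543292 + $393 = $18,199.543292

$18,199.54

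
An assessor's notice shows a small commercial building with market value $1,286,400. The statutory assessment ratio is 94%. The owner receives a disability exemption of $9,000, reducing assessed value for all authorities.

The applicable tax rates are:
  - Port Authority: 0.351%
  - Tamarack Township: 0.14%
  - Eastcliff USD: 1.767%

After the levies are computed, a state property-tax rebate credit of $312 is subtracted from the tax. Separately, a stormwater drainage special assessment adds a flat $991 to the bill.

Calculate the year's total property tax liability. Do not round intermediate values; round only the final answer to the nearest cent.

$27,779.88

Assessed value = $1,286,400 × 0.94 = $1,209,216
Taxable value = $1,209,216 − $9,000 = $1,200,216
Port Authority: $1,200,216 × 0.00351 = $4,212.75816
Tamarack Township: $1,200,216 × 0.0014 = $1,680.3024
Eastcliff USD: $1,200,216 × 0.01767 = $21,207.81672
Levies subtotal = $27,100.87728
After credit = $27,100.87728 − $312 = $26,788.87728
Total = $26,788.87728 + $991 = $27,779.87728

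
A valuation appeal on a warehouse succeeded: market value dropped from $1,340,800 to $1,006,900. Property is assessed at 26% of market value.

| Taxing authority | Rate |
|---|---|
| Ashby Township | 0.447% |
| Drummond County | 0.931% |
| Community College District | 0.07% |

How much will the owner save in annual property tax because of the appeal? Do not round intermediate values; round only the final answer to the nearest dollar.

$1,257

Old assessed value = $1,340,800 × 0.26 = $348,608
New assessed value = $1,006,900 × 0.26 = $261,794
Combined rate = 0.00447 + 0.00931 + 0.0007 = 0.01448
Old tax = $348,608 × 0.01448 = $5,047.84384
New tax = $261,794 × 0.01448 = $3,790.77712
Reduction = $5,047.84384 − $3,790.77712 = $1,257.06672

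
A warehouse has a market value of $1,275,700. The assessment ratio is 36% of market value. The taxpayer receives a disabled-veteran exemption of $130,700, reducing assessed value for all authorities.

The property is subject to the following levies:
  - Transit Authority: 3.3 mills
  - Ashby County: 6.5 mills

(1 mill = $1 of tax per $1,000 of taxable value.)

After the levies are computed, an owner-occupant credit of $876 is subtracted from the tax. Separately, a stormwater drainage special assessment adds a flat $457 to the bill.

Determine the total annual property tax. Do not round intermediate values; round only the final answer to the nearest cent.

$2,800.81

Assessed value = $1,275,700 × 0.36 = $459,252
Taxable value = $459,252 − $130,700 = $328,552
Transit Authority: $328,552 × 0.0033 = $1,084.2216
Ashby County: $328,552 × 0.0065 = $2,135.588
Levies subtotal = $3,219.8096
After credit = $3,219.8096 − $876 = $2,343.8096
Total = $2,343.8096 + $457 = $2,800.8096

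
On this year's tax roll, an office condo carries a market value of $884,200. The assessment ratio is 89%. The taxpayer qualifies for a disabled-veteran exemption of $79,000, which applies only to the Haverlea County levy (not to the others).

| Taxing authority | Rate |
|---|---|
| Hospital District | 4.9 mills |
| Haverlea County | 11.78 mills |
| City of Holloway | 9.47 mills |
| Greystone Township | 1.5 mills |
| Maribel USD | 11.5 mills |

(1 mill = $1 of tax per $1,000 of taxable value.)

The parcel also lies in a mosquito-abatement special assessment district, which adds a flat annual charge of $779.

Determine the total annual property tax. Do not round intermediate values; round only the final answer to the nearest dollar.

Assessed value = $884,200 × 0.89 = $786,938
Hospital District: $786,938 × 0.0049 = $3,855.9962
Haverlea County: ($786,938 − $79,000) × 0.01178 = $707,938 × 0.01178 = $8,339.50964
City of Holloway: $786,938 × 0.00947 = $7,452.30286
Greystone Township: $786,938 × 0.0015 = $1,180.407
Maribel USD: $786,938 × 0.0115 = $9,049.787
Levies subtotal = $29,878.0027
Total = $29,878.0027 + $779 = $30,657.0027

$30,657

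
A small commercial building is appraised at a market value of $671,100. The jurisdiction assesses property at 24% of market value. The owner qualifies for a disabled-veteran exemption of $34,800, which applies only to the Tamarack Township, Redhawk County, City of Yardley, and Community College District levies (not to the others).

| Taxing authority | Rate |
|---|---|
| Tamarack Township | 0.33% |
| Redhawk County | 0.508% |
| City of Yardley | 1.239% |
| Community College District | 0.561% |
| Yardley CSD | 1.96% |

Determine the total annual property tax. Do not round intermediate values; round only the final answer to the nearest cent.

Assessed value = $671,100 × 0.24 = $161,064
Tamarack Township: ($161,064 − $34,800) × 0.0033 = $126,264 × 0.0033 = $416.6712
Redhawk County: ($161,064 − $34,800) × 0.00508 = $126,264 × 0.00508 = $641.42112
City of Yardley: ($161,064 − $34,800) × 0.01239 = $126,264 × 0.01239 = $1,564.41096
Community College District: ($161,064 − $34,800) × 0.00561 = $126,264 × 0.00561 = $708.34104
Yardley CSD: $161,064 × 0.0196 = $3,156.8544
Total = $6,487.69872

$6,487.70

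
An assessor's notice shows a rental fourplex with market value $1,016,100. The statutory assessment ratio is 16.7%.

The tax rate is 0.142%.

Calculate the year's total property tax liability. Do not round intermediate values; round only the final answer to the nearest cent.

Assessed value = $1,016,100 × 0.167 = $169,688.7
Tax = $169,688.7 × 0.00142 = $240.957954

$240.96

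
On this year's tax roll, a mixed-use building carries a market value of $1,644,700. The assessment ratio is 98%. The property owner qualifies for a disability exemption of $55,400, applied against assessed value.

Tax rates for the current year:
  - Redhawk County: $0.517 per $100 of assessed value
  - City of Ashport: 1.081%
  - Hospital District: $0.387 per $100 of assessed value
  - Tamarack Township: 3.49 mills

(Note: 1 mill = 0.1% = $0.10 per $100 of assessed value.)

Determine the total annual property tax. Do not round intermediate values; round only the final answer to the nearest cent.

$36,326.52

Assessed value = $1,644,700 × 0.98 = $1,611,806
Taxable value = $1,611,806 − $55,400 = $1,556,406
Redhawk County: $1,556,406 × 0.00517 = $8,046.61902
City of Ashport: $1,556,406 × 0.01081 = $16,824.74886
Hospital District: $1,556,406 × 0.00387 = $6,023.29122
Tamarack Township: $1,556,406 × 0.00349 = $5,431.85694
Total = $36,326.51604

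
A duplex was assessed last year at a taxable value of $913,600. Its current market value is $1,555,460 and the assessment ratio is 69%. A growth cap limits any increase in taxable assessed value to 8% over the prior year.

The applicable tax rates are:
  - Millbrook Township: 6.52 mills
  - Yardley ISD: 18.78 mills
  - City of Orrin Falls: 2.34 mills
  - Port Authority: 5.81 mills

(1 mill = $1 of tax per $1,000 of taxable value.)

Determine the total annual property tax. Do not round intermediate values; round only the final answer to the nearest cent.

$33,004.71

Uncapped assessed value = $1,555,460 × 0.69 = $1,073,267.4
Cap limit = $913,600 × 1.08 = $986,688
Taxable assessed value = min($1,073,267.4, $986,688) = $986,688 (cap binds)
Millbrook Township: $986,688 × 0.00652 = $6,433.20576
Yardley ISD: $986,688 × 0.01878 = $18,530.00064
City of Orrin Falls: $986,688 × 0.00234 = $2,308.84992
Port Authority: $986,688 × 0.00581 = $5,732.65728
Total = $33,004.7136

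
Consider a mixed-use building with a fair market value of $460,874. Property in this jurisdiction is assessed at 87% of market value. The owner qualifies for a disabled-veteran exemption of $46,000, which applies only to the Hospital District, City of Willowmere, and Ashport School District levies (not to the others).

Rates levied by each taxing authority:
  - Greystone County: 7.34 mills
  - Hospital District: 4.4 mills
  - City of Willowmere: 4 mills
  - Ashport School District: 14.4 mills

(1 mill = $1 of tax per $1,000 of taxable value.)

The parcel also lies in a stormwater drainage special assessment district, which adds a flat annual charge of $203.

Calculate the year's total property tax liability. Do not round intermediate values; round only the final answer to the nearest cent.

Assessed value = $460,874 × 0.87 = $400,960.38
Greystone County: $400,960.38 × 0.00734 = $2,943.0491892
Hospital District: ($400,960.38 − $46,000) × 0.0044 = $354,960.38 × 0.0044 = $1,561.825672
City of Willowmere: ($400,960.38 − $46,000) × 0.004 = $354,960.38 × 0.004 = $1,419.84152
Ashport School District: ($400,960.38 − $46,000) × 0.0144 = $354,960.38 × 0.0144 = $5,111.429472
Levies subtotal = $11,036.1458532
Total = $11,036.1458532 + $203 = $11,239.1458532

$11,239.15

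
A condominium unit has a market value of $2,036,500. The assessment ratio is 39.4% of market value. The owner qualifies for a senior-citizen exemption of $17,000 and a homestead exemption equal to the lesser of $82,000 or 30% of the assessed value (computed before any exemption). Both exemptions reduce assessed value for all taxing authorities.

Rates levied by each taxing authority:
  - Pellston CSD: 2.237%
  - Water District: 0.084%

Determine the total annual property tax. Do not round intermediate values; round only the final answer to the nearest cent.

$16,325.47

Assessed value = $2,036,500 × 0.394 = $802,381
Homestead exemption = min($82,000, 30% × $802,381) = min($82,000, $240,714.3) = $82,000 (dollar cap binds)
Taxable value = $802,381 − $17,000 − $82,000 = $703,381
Pellston CSD: $703,381 × 0.02237 = $15,734.63297
Water District: $703,381 × 0.00084 = $590.84004
Total = $16,325.47301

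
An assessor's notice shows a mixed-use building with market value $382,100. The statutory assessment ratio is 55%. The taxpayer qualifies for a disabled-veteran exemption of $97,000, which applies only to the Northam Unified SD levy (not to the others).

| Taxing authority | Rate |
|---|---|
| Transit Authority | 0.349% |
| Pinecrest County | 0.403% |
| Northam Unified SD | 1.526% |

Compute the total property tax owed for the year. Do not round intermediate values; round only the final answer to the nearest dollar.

Assessed value = $382,100 × 0.55 = $210,155
Transit Authority: $210,155 × 0.00349 = $733.44095
Pinecrest County: $210,155 × 0.00403 = $846.92465
Northam Unified SD: ($210,155 − $97,000) × 0.01526 = $113,155 × 0.01526 = $1,726.7453
Total = $3,307.1109

$3,307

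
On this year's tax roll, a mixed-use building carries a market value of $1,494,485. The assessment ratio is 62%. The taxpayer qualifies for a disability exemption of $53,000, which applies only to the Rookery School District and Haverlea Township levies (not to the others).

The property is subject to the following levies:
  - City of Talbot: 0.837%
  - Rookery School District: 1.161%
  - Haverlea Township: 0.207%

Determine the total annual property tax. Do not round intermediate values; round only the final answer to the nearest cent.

Assessed value = $1,494,485 × 0.62 = $926,580.7
City of Talbot: $926,580.7 × 0.00837 = $7,755.480459
Rookery School District: ($926,580.7 − $53,000) × 0.01161 = $873,580.7 × 0.01161 = $10,142.271927
Haverlea Township: ($926,580.7 − $53,000) × 0.00207 = $873,580.7 × 0.00207 = $1,808.312049
Total = $19,706.064435

$19,706.06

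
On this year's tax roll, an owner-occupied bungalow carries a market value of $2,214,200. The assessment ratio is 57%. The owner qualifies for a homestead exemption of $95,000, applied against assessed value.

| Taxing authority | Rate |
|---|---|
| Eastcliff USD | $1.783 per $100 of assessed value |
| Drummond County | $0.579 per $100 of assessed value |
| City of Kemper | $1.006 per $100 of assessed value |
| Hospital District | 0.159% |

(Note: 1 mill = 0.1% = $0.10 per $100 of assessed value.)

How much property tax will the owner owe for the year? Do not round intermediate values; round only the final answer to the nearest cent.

Assessed value = $2,214,200 × 0.57 = $1,262,094
Taxable value = $1,262,094 − $95,000 = $1,167,094
Eastcliff USD: $1,167,094 × 0.01783 = $20,809.28602
Drummond County: $1,167,094 × 0.00579 = $6,757.47426
City of Kemper: $1,167,094 × 0.01006 = $11,740.96564
Hospital District: $1,167,094 × 0.00159 = $1,855.67946
Total = $41,163.40538

$41,163.41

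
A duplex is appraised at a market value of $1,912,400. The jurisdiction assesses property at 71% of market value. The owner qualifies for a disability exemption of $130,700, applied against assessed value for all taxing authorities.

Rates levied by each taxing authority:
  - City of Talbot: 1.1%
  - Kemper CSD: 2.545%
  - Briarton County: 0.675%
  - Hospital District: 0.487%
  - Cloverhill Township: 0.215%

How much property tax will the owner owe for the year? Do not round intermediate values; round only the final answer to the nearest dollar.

Assessed value = $1,912,400 × 0.71 = $1,357,804
Taxable value = $1,357,804 − $130,700 = $1,227,104
City of Talbot: $1,227,104 × 0.011 = $13,498.144
Kemper CSD: $1,227,104 × 0.02545 = $31,229.7968
Briarton County: $1,227,104 × 0.00675 = $8,282.952
Hospital District: $1,227,104 × 0.00487 = $5,975.99648
Cloverhill Township: $1,227,104 × 0.00215 = $2,638.2736
Total = $13,498.144 + $31,229.7968 + $8,282.952 + $5,975.99648 + $2,638.2736 = $61,625.16288

$61,625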